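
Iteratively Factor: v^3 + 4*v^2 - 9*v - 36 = (v + 4)*(v^2 - 9) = (v - 3)*(v + 4)*(v + 3)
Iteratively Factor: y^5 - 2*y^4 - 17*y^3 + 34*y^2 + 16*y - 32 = (y - 2)*(y^4 - 17*y^2 + 16) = (y - 2)*(y + 1)*(y^3 - y^2 - 16*y + 16) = (y - 2)*(y + 1)*(y + 4)*(y^2 - 5*y + 4) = (y - 2)*(y - 1)*(y + 1)*(y + 4)*(y - 4)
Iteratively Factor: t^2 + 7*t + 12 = (t + 4)*(t + 3)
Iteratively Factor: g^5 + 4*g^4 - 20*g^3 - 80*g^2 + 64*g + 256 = (g - 4)*(g^4 + 8*g^3 + 12*g^2 - 32*g - 64) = (g - 4)*(g + 4)*(g^3 + 4*g^2 - 4*g - 16) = (g - 4)*(g + 4)^2*(g^2 - 4) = (g - 4)*(g + 2)*(g + 4)^2*(g - 2)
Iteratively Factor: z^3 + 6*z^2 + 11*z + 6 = (z + 2)*(z^2 + 4*z + 3) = (z + 2)*(z + 3)*(z + 1)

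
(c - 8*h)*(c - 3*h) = c^2 - 11*c*h + 24*h^2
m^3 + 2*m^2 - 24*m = m*(m - 4)*(m + 6)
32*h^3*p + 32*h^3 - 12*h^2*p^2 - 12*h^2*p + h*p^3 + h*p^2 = (-8*h + p)*(-4*h + p)*(h*p + h)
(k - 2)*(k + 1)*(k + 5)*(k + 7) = k^4 + 11*k^3 + 21*k^2 - 59*k - 70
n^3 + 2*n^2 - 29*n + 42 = (n - 3)*(n - 2)*(n + 7)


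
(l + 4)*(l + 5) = l^2 + 9*l + 20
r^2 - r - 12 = (r - 4)*(r + 3)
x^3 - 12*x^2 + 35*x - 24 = (x - 8)*(x - 3)*(x - 1)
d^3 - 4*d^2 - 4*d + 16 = (d - 4)*(d - 2)*(d + 2)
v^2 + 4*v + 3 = (v + 1)*(v + 3)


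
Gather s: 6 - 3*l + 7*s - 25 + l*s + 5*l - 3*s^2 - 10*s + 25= 2*l - 3*s^2 + s*(l - 3) + 6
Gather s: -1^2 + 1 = 0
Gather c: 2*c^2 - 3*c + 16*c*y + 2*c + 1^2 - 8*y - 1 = 2*c^2 + c*(16*y - 1) - 8*y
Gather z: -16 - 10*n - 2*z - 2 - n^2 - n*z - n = -n^2 - 11*n + z*(-n - 2) - 18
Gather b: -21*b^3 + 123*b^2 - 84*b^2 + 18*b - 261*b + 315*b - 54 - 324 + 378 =-21*b^3 + 39*b^2 + 72*b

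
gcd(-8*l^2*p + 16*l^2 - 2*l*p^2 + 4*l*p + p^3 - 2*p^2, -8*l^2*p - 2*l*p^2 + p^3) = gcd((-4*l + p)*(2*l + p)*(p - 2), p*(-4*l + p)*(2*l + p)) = -8*l^2 - 2*l*p + p^2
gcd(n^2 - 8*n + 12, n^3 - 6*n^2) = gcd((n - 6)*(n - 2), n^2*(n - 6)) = n - 6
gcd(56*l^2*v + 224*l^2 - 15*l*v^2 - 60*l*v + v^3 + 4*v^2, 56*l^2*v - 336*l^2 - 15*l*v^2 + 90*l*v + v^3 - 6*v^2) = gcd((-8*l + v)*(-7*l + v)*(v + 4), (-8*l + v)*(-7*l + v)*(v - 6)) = 56*l^2 - 15*l*v + v^2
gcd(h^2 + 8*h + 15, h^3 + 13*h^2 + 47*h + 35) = h + 5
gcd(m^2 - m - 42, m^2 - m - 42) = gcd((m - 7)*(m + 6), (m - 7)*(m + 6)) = m^2 - m - 42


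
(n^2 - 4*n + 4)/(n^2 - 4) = (n - 2)/(n + 2)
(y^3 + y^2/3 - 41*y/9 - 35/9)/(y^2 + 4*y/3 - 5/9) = (3*y^2 - 4*y - 7)/(3*y - 1)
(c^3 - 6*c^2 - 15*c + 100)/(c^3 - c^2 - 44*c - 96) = (c^2 - 10*c + 25)/(c^2 - 5*c - 24)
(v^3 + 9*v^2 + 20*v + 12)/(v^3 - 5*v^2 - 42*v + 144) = (v^2 + 3*v + 2)/(v^2 - 11*v + 24)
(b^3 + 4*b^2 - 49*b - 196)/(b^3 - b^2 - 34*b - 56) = (b + 7)/(b + 2)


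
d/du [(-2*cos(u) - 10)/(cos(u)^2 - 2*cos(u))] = 2*(-sin(u) + 10*sin(u)/cos(u)^2 - 10*tan(u))/(cos(u) - 2)^2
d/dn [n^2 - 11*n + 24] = 2*n - 11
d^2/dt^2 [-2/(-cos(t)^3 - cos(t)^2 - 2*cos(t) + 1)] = 2*((11*cos(t) + 8*cos(2*t) + 9*cos(3*t))*(cos(t)^3 + cos(t)^2 + 2*cos(t) - 1)/4 + 2*(3*cos(t)^2 + 2*cos(t) + 2)^2*sin(t)^2)/(cos(t)^3 + cos(t)^2 + 2*cos(t) - 1)^3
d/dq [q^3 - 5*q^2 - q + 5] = 3*q^2 - 10*q - 1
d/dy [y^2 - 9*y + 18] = 2*y - 9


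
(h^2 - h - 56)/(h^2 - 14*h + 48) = (h + 7)/(h - 6)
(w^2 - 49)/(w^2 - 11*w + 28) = (w + 7)/(w - 4)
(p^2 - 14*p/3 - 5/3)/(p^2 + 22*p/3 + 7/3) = (p - 5)/(p + 7)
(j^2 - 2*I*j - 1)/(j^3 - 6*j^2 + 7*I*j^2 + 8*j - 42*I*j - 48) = (j - I)/(j^2 + j*(-6 + 8*I) - 48*I)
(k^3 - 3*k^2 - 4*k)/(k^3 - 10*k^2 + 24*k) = (k + 1)/(k - 6)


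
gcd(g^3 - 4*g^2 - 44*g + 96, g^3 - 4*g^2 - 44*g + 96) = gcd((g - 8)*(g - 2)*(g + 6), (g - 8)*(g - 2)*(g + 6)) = g^3 - 4*g^2 - 44*g + 96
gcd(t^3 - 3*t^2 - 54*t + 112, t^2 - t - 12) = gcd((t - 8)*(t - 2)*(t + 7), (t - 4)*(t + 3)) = 1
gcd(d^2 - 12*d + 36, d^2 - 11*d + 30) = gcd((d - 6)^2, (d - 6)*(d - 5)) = d - 6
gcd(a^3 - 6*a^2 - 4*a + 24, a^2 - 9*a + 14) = a - 2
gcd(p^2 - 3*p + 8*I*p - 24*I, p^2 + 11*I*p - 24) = p + 8*I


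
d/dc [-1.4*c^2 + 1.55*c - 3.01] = 1.55 - 2.8*c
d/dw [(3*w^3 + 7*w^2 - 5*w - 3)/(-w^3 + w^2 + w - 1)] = 2*(5*w^3 + 3*w^2 - 4)/(w^5 - w^4 - 2*w^3 + 2*w^2 + w - 1)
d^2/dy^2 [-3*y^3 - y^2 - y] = -18*y - 2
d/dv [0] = 0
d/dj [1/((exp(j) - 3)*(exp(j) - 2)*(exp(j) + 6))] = (-(exp(j) - 3)*(exp(j) - 2) - (exp(j) - 3)*(exp(j) + 6) - (exp(j) - 2)*(exp(j) + 6))*exp(j)/((exp(j) - 3)^2*(exp(j) - 2)^2*(exp(j) + 6)^2)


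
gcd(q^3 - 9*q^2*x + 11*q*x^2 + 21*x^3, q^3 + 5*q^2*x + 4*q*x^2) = q + x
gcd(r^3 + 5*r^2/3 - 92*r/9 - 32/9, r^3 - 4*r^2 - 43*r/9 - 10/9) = r + 1/3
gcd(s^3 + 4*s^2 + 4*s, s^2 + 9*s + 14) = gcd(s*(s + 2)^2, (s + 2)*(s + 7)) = s + 2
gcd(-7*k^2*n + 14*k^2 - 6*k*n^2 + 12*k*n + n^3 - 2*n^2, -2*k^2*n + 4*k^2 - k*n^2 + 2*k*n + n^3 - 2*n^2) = k*n - 2*k + n^2 - 2*n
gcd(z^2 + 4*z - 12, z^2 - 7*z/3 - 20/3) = 1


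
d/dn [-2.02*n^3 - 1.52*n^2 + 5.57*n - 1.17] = -6.06*n^2 - 3.04*n + 5.57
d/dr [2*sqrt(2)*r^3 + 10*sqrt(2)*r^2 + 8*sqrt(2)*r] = sqrt(2)*(6*r^2 + 20*r + 8)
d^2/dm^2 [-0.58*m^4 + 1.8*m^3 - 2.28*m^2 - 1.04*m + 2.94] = -6.96*m^2 + 10.8*m - 4.56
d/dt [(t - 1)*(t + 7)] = 2*t + 6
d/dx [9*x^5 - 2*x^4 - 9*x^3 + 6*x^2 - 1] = x*(45*x^3 - 8*x^2 - 27*x + 12)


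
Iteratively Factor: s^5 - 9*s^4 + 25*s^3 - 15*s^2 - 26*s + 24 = (s - 3)*(s^4 - 6*s^3 + 7*s^2 + 6*s - 8) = (s - 3)*(s - 1)*(s^3 - 5*s^2 + 2*s + 8) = (s - 3)*(s - 2)*(s - 1)*(s^2 - 3*s - 4) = (s - 3)*(s - 2)*(s - 1)*(s + 1)*(s - 4)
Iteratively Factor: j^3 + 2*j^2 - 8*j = (j - 2)*(j^2 + 4*j) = (j - 2)*(j + 4)*(j)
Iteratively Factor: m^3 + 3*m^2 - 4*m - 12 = (m + 2)*(m^2 + m - 6) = (m + 2)*(m + 3)*(m - 2)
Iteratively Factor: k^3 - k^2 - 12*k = (k)*(k^2 - k - 12) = k*(k - 4)*(k + 3)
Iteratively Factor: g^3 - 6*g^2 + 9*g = (g - 3)*(g^2 - 3*g) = (g - 3)^2*(g)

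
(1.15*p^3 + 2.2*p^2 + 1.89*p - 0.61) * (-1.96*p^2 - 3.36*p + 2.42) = -2.254*p^5 - 8.176*p^4 - 8.3134*p^3 + 0.1692*p^2 + 6.6234*p - 1.4762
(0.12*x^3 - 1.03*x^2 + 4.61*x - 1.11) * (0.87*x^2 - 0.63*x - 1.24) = 0.1044*x^5 - 0.9717*x^4 + 4.5108*x^3 - 2.5928*x^2 - 5.0171*x + 1.3764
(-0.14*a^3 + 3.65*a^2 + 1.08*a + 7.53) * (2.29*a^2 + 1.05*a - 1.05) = -0.3206*a^5 + 8.2115*a^4 + 6.4527*a^3 + 14.5452*a^2 + 6.7725*a - 7.9065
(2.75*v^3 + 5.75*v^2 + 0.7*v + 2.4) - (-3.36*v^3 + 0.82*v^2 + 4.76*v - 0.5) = 6.11*v^3 + 4.93*v^2 - 4.06*v + 2.9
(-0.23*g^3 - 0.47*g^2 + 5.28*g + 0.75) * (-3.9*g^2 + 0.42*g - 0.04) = 0.897*g^5 + 1.7364*g^4 - 20.7802*g^3 - 0.6886*g^2 + 0.1038*g - 0.03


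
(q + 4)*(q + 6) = q^2 + 10*q + 24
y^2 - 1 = (y - 1)*(y + 1)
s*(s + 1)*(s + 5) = s^3 + 6*s^2 + 5*s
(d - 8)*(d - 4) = d^2 - 12*d + 32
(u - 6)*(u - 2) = u^2 - 8*u + 12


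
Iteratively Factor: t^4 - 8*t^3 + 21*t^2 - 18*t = (t)*(t^3 - 8*t^2 + 21*t - 18) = t*(t - 2)*(t^2 - 6*t + 9) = t*(t - 3)*(t - 2)*(t - 3)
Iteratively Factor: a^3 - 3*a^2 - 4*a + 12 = (a - 2)*(a^2 - a - 6) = (a - 2)*(a + 2)*(a - 3)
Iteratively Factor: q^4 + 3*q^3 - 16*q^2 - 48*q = (q - 4)*(q^3 + 7*q^2 + 12*q) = (q - 4)*(q + 3)*(q^2 + 4*q) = (q - 4)*(q + 3)*(q + 4)*(q)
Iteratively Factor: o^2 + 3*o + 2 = (o + 1)*(o + 2)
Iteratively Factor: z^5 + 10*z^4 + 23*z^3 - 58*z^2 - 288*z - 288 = (z + 4)*(z^4 + 6*z^3 - z^2 - 54*z - 72) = (z + 2)*(z + 4)*(z^3 + 4*z^2 - 9*z - 36) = (z + 2)*(z + 3)*(z + 4)*(z^2 + z - 12) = (z - 3)*(z + 2)*(z + 3)*(z + 4)*(z + 4)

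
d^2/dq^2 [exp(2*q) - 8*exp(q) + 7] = 4*(exp(q) - 2)*exp(q)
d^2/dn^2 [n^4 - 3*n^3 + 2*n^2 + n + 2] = 12*n^2 - 18*n + 4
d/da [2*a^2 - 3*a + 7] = 4*a - 3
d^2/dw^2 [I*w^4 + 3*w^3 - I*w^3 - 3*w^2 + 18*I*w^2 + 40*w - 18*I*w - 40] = 12*I*w^2 + 6*w*(3 - I) - 6 + 36*I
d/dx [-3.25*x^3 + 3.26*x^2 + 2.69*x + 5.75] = -9.75*x^2 + 6.52*x + 2.69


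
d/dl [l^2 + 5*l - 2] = 2*l + 5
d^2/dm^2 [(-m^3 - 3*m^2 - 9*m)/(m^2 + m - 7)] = 28*(-m^3 - 3*m^2 - 24*m - 15)/(m^6 + 3*m^5 - 18*m^4 - 41*m^3 + 126*m^2 + 147*m - 343)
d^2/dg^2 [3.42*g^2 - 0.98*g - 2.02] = 6.84000000000000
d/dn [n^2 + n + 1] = 2*n + 1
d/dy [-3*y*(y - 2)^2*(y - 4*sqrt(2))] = 3*(y - 2)*(-y*(y - 2) - 2*y*(y - 4*sqrt(2)) + (-y + 4*sqrt(2))*(y - 2))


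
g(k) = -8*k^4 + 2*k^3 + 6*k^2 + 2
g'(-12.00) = 56016.00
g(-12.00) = -168478.00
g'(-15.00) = 109170.00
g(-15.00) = -410398.00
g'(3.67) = -1456.93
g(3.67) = -1269.62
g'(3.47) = -1223.14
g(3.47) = -1002.06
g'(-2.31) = 398.74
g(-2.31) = -218.43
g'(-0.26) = -2.15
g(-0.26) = 2.33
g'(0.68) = 0.87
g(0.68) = 3.69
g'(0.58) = 2.73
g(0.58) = 3.50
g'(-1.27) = 59.99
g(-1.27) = -13.23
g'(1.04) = -17.03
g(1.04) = 1.38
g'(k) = -32*k^3 + 6*k^2 + 12*k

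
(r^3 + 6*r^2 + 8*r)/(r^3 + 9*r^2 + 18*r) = (r^2 + 6*r + 8)/(r^2 + 9*r + 18)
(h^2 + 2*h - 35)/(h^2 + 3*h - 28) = (h - 5)/(h - 4)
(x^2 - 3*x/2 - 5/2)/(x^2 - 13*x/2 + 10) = (x + 1)/(x - 4)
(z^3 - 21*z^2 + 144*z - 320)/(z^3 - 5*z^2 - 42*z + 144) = (z^2 - 13*z + 40)/(z^2 + 3*z - 18)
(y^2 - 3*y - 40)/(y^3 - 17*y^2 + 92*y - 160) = (y + 5)/(y^2 - 9*y + 20)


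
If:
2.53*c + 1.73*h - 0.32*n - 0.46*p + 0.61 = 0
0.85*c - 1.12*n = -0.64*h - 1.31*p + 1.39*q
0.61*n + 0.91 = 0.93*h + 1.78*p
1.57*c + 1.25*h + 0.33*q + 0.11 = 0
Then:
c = 0.781773528437531*q - 0.471649749193654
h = 0.504392084987229 - 1.24590755171754*q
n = 0.367180004644213 - 0.998598044481505*q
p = 0.308735514586289*q + 0.373536608873509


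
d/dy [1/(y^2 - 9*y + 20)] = (9 - 2*y)/(y^2 - 9*y + 20)^2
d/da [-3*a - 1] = -3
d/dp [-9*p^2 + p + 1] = 1 - 18*p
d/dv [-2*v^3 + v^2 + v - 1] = -6*v^2 + 2*v + 1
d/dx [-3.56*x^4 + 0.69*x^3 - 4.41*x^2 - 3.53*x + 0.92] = -14.24*x^3 + 2.07*x^2 - 8.82*x - 3.53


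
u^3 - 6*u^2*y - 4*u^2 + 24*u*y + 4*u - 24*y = (u - 2)^2*(u - 6*y)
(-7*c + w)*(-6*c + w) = 42*c^2 - 13*c*w + w^2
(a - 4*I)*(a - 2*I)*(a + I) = a^3 - 5*I*a^2 - 2*a - 8*I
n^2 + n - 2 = (n - 1)*(n + 2)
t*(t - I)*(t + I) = t^3 + t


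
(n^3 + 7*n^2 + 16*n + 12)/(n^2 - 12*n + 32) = (n^3 + 7*n^2 + 16*n + 12)/(n^2 - 12*n + 32)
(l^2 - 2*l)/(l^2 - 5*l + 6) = l/(l - 3)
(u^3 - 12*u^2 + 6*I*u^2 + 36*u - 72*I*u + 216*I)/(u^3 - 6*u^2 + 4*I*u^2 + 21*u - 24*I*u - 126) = (u^2 + 6*u*(-1 + I) - 36*I)/(u^2 + 4*I*u + 21)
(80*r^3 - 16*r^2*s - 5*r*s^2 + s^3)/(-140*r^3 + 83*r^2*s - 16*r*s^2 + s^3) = (-4*r - s)/(7*r - s)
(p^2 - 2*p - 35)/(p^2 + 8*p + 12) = (p^2 - 2*p - 35)/(p^2 + 8*p + 12)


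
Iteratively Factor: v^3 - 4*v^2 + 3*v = (v)*(v^2 - 4*v + 3) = v*(v - 1)*(v - 3)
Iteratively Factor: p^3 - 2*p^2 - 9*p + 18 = (p - 2)*(p^2 - 9) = (p - 2)*(p + 3)*(p - 3)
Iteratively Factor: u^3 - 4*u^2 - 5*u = (u - 5)*(u^2 + u) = u*(u - 5)*(u + 1)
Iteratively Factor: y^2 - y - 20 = (y + 4)*(y - 5)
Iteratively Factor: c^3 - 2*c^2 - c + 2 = (c + 1)*(c^2 - 3*c + 2) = (c - 1)*(c + 1)*(c - 2)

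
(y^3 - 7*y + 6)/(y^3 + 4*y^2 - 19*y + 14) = (y + 3)/(y + 7)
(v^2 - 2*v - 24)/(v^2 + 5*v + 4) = (v - 6)/(v + 1)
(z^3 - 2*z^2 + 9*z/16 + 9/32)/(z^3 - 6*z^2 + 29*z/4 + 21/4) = (32*z^3 - 64*z^2 + 18*z + 9)/(8*(4*z^3 - 24*z^2 + 29*z + 21))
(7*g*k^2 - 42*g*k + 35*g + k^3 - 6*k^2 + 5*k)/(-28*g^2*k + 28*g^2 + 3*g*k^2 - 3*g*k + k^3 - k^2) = (5 - k)/(4*g - k)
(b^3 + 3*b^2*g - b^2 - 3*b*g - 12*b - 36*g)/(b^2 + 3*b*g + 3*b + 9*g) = b - 4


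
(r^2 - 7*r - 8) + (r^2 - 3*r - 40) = 2*r^2 - 10*r - 48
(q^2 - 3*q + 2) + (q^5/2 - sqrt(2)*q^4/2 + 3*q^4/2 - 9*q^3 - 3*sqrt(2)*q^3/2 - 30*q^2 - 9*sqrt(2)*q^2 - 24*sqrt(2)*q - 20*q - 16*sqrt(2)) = q^5/2 - sqrt(2)*q^4/2 + 3*q^4/2 - 9*q^3 - 3*sqrt(2)*q^3/2 - 29*q^2 - 9*sqrt(2)*q^2 - 24*sqrt(2)*q - 23*q - 16*sqrt(2) + 2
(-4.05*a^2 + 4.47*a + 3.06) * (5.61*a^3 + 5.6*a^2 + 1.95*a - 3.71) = -22.7205*a^5 + 2.3967*a^4 + 34.3011*a^3 + 40.878*a^2 - 10.6167*a - 11.3526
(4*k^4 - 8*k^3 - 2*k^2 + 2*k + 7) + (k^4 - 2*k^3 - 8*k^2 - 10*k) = 5*k^4 - 10*k^3 - 10*k^2 - 8*k + 7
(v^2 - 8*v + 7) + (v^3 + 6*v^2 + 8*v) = v^3 + 7*v^2 + 7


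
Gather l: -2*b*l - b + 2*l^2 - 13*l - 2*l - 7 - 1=-b + 2*l^2 + l*(-2*b - 15) - 8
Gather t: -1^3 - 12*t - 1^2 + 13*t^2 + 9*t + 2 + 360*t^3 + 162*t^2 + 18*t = 360*t^3 + 175*t^2 + 15*t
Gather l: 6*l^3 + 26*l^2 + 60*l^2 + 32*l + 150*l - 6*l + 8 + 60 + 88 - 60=6*l^3 + 86*l^2 + 176*l + 96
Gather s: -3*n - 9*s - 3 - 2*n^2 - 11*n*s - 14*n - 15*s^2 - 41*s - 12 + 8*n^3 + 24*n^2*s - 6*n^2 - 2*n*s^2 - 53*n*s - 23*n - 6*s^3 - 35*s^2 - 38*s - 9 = 8*n^3 - 8*n^2 - 40*n - 6*s^3 + s^2*(-2*n - 50) + s*(24*n^2 - 64*n - 88) - 24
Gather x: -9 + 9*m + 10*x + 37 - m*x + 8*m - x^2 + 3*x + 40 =17*m - x^2 + x*(13 - m) + 68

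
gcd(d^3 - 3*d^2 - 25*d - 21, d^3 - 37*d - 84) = d^2 - 4*d - 21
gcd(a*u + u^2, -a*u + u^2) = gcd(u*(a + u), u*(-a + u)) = u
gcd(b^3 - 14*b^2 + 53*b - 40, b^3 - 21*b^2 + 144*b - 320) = b^2 - 13*b + 40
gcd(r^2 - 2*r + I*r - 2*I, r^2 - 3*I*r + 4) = r + I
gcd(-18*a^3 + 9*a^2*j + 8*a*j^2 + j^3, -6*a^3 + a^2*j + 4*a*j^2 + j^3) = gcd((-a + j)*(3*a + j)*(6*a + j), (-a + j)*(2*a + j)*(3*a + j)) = 3*a^2 - 2*a*j - j^2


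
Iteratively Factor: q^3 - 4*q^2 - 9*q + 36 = (q + 3)*(q^2 - 7*q + 12) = (q - 3)*(q + 3)*(q - 4)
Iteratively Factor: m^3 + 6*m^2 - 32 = (m + 4)*(m^2 + 2*m - 8) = (m - 2)*(m + 4)*(m + 4)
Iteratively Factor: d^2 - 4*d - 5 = (d - 5)*(d + 1)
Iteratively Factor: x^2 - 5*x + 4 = (x - 4)*(x - 1)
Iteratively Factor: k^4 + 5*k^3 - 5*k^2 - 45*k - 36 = (k + 3)*(k^3 + 2*k^2 - 11*k - 12) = (k + 3)*(k + 4)*(k^2 - 2*k - 3) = (k + 1)*(k + 3)*(k + 4)*(k - 3)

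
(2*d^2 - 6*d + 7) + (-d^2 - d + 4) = d^2 - 7*d + 11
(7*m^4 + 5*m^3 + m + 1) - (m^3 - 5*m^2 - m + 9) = 7*m^4 + 4*m^3 + 5*m^2 + 2*m - 8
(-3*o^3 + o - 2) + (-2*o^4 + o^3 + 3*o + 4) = -2*o^4 - 2*o^3 + 4*o + 2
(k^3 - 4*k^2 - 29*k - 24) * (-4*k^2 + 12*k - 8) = -4*k^5 + 28*k^4 + 60*k^3 - 220*k^2 - 56*k + 192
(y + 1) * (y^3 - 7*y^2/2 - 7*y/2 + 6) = y^4 - 5*y^3/2 - 7*y^2 + 5*y/2 + 6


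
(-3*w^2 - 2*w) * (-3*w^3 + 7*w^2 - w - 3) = 9*w^5 - 15*w^4 - 11*w^3 + 11*w^2 + 6*w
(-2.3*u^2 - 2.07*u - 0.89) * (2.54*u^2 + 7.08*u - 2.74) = -5.842*u^4 - 21.5418*u^3 - 10.6142*u^2 - 0.6294*u + 2.4386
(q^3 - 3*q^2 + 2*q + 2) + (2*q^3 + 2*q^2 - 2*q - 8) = 3*q^3 - q^2 - 6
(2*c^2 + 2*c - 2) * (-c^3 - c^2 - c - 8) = -2*c^5 - 4*c^4 - 2*c^3 - 16*c^2 - 14*c + 16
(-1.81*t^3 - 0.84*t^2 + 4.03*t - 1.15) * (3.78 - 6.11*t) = 11.0591*t^4 - 1.7094*t^3 - 27.7985*t^2 + 22.2599*t - 4.347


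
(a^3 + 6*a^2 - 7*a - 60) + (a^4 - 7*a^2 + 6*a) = a^4 + a^3 - a^2 - a - 60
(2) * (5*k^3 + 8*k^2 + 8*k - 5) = 10*k^3 + 16*k^2 + 16*k - 10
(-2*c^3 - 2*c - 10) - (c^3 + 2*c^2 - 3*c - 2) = -3*c^3 - 2*c^2 + c - 8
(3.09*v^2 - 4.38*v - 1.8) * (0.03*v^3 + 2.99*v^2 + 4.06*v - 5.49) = 0.0927*v^5 + 9.1077*v^4 - 0.604800000000003*v^3 - 40.1289*v^2 + 16.7382*v + 9.882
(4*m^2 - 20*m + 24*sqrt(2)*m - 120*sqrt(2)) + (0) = 4*m^2 - 20*m + 24*sqrt(2)*m - 120*sqrt(2)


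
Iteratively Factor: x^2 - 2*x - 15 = (x - 5)*(x + 3)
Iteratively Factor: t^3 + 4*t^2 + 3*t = (t + 1)*(t^2 + 3*t) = (t + 1)*(t + 3)*(t)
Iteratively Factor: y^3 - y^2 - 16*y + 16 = (y + 4)*(y^2 - 5*y + 4) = (y - 4)*(y + 4)*(y - 1)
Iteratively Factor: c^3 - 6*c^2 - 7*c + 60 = (c + 3)*(c^2 - 9*c + 20) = (c - 5)*(c + 3)*(c - 4)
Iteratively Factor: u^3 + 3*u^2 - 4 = (u - 1)*(u^2 + 4*u + 4) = (u - 1)*(u + 2)*(u + 2)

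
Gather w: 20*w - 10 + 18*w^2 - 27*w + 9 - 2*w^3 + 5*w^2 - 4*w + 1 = -2*w^3 + 23*w^2 - 11*w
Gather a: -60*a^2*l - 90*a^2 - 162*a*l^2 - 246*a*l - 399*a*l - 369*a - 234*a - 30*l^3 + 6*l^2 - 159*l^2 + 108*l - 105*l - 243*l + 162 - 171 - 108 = a^2*(-60*l - 90) + a*(-162*l^2 - 645*l - 603) - 30*l^3 - 153*l^2 - 240*l - 117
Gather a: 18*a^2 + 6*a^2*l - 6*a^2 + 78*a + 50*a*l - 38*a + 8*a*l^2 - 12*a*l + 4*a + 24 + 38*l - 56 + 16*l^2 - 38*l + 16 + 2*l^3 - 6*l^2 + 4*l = a^2*(6*l + 12) + a*(8*l^2 + 38*l + 44) + 2*l^3 + 10*l^2 + 4*l - 16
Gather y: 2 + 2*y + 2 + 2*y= 4*y + 4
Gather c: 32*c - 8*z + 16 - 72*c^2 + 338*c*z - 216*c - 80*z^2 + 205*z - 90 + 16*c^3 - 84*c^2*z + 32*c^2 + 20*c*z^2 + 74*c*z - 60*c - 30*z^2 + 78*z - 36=16*c^3 + c^2*(-84*z - 40) + c*(20*z^2 + 412*z - 244) - 110*z^2 + 275*z - 110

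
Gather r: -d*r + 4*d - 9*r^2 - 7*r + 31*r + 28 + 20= 4*d - 9*r^2 + r*(24 - d) + 48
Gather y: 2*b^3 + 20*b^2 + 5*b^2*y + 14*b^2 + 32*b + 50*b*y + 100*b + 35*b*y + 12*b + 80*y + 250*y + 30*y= 2*b^3 + 34*b^2 + 144*b + y*(5*b^2 + 85*b + 360)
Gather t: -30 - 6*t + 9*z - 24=-6*t + 9*z - 54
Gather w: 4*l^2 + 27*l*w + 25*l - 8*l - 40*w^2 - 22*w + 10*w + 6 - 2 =4*l^2 + 17*l - 40*w^2 + w*(27*l - 12) + 4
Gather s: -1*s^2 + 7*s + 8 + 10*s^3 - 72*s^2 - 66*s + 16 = 10*s^3 - 73*s^2 - 59*s + 24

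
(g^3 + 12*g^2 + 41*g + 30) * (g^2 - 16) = g^5 + 12*g^4 + 25*g^3 - 162*g^2 - 656*g - 480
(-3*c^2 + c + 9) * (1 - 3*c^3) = 9*c^5 - 3*c^4 - 27*c^3 - 3*c^2 + c + 9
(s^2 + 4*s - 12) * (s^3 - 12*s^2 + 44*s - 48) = s^5 - 8*s^4 - 16*s^3 + 272*s^2 - 720*s + 576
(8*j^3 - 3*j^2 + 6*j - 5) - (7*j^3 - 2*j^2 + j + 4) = j^3 - j^2 + 5*j - 9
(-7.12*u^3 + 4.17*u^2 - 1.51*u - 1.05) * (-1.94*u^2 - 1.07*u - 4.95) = 13.8128*u^5 - 0.4714*u^4 + 33.7115*u^3 - 16.9888*u^2 + 8.598*u + 5.1975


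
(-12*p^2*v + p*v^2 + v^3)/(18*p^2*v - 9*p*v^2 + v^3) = (-4*p - v)/(6*p - v)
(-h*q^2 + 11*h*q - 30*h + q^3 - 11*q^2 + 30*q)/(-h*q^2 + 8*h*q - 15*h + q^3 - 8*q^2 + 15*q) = (q - 6)/(q - 3)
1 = 1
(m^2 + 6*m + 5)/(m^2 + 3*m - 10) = (m + 1)/(m - 2)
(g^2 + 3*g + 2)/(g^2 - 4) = (g + 1)/(g - 2)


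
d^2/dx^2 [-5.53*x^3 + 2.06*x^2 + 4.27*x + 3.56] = 4.12 - 33.18*x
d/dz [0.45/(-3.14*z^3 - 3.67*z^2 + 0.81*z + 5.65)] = (4.239*z^2 + 3.303*z - 0.3645)/(3.14*z^3 + 3.67*z^2 - 0.81*z - 5.65)^2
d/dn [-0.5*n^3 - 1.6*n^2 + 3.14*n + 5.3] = -1.5*n^2 - 3.2*n + 3.14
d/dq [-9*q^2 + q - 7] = 1 - 18*q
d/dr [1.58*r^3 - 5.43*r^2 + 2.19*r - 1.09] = 4.74*r^2 - 10.86*r + 2.19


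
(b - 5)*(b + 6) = b^2 + b - 30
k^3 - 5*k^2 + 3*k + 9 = (k - 3)^2*(k + 1)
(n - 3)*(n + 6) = n^2 + 3*n - 18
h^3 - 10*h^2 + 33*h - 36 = (h - 4)*(h - 3)^2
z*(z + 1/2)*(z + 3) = z^3 + 7*z^2/2 + 3*z/2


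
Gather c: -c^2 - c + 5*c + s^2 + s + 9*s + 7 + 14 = -c^2 + 4*c + s^2 + 10*s + 21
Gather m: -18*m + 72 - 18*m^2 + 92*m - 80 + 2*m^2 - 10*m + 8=-16*m^2 + 64*m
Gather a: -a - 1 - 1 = -a - 2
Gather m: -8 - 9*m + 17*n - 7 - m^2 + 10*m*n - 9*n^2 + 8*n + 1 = -m^2 + m*(10*n - 9) - 9*n^2 + 25*n - 14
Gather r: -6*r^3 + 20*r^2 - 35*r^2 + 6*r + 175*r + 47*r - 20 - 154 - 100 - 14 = -6*r^3 - 15*r^2 + 228*r - 288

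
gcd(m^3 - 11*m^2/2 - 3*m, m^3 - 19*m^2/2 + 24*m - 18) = m - 6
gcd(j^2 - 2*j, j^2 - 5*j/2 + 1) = j - 2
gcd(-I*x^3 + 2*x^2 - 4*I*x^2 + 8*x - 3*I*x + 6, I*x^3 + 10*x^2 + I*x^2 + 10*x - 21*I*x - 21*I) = x + 1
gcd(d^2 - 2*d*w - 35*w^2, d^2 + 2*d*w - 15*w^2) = d + 5*w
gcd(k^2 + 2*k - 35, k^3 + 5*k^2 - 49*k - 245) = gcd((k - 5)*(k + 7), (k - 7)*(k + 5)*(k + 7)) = k + 7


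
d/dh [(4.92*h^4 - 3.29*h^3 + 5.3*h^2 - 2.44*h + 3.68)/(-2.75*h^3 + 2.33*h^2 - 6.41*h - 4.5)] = (-13.53*h^6 + 22.9272*h^5 - 87.7023*h^4 - 59.8022*h^3 + 46.4872*h^2 - 64.8488*h + 34.5688)/(7.5625*h^6 - 12.815*h^5 + 40.6839*h^4 - 5.1206*h^3 + 20.1181*h^2 + 57.69*h + 20.25)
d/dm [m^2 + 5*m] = 2*m + 5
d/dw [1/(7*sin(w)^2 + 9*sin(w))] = -(14*sin(w) + 9)*cos(w)/((7*sin(w) + 9)^2*sin(w)^2)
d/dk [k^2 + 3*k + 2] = 2*k + 3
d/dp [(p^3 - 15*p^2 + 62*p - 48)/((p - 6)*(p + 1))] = (p^2 + 2*p - 17)/(p^2 + 2*p + 1)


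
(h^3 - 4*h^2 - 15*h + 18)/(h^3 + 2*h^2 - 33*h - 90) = (h - 1)/(h + 5)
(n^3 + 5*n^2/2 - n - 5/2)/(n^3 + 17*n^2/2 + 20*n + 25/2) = (n - 1)/(n + 5)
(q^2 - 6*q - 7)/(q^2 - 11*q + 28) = (q + 1)/(q - 4)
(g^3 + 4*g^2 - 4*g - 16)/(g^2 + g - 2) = (g^2 + 2*g - 8)/(g - 1)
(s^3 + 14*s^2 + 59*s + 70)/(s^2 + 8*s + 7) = (s^2 + 7*s + 10)/(s + 1)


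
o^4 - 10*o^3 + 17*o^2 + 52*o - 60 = (o - 6)*(o - 5)*(o - 1)*(o + 2)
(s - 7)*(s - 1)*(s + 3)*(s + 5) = s^4 - 42*s^2 - 64*s + 105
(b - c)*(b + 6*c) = b^2 + 5*b*c - 6*c^2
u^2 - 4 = (u - 2)*(u + 2)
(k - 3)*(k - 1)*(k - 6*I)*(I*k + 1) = I*k^4 + 7*k^3 - 4*I*k^3 - 28*k^2 - 3*I*k^2 + 21*k + 24*I*k - 18*I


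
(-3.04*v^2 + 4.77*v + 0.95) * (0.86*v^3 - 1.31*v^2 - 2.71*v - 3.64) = -2.6144*v^5 + 8.0846*v^4 + 2.8067*v^3 - 3.1056*v^2 - 19.9373*v - 3.458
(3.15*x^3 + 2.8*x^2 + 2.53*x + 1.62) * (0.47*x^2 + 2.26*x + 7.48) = 1.4805*x^5 + 8.435*x^4 + 31.0791*x^3 + 27.4232*x^2 + 22.5856*x + 12.1176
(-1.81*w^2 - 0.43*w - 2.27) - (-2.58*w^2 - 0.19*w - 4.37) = 0.77*w^2 - 0.24*w + 2.1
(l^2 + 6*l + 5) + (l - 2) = l^2 + 7*l + 3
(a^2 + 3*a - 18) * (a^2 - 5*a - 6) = a^4 - 2*a^3 - 39*a^2 + 72*a + 108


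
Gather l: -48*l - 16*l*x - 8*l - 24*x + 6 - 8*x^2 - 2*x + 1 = l*(-16*x - 56) - 8*x^2 - 26*x + 7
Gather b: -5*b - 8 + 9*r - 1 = -5*b + 9*r - 9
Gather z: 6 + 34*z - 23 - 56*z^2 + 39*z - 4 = -56*z^2 + 73*z - 21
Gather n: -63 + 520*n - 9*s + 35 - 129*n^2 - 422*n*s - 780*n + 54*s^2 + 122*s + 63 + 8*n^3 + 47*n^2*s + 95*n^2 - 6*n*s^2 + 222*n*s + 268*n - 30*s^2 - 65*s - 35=8*n^3 + n^2*(47*s - 34) + n*(-6*s^2 - 200*s + 8) + 24*s^2 + 48*s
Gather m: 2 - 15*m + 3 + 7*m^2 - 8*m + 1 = 7*m^2 - 23*m + 6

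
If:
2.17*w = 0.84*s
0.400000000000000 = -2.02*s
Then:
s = -0.20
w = -0.08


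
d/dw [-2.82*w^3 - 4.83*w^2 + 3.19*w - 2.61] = -8.46*w^2 - 9.66*w + 3.19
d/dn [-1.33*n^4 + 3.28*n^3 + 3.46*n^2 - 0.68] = n*(-5.32*n^2 + 9.84*n + 6.92)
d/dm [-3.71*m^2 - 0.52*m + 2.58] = -7.42*m - 0.52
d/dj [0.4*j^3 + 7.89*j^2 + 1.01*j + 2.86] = 1.2*j^2 + 15.78*j + 1.01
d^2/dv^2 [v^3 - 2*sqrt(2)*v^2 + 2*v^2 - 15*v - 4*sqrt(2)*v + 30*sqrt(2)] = 6*v - 4*sqrt(2) + 4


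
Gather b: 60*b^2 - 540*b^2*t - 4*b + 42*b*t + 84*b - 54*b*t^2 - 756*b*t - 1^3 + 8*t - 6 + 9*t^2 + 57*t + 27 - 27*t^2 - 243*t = b^2*(60 - 540*t) + b*(-54*t^2 - 714*t + 80) - 18*t^2 - 178*t + 20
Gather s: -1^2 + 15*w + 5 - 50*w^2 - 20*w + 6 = -50*w^2 - 5*w + 10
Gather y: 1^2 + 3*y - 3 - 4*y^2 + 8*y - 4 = -4*y^2 + 11*y - 6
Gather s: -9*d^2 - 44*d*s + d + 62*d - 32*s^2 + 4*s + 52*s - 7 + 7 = -9*d^2 + 63*d - 32*s^2 + s*(56 - 44*d)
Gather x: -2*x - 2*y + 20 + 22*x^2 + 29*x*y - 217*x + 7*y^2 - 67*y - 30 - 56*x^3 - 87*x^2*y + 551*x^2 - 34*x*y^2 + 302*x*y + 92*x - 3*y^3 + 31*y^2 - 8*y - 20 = -56*x^3 + x^2*(573 - 87*y) + x*(-34*y^2 + 331*y - 127) - 3*y^3 + 38*y^2 - 77*y - 30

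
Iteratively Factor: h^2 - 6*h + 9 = (h - 3)*(h - 3)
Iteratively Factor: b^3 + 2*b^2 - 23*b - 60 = (b + 3)*(b^2 - b - 20) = (b + 3)*(b + 4)*(b - 5)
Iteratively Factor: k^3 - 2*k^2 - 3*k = (k + 1)*(k^2 - 3*k) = k*(k + 1)*(k - 3)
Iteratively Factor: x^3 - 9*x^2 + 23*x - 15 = (x - 1)*(x^2 - 8*x + 15) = (x - 5)*(x - 1)*(x - 3)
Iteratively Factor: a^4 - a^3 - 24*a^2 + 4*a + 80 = (a - 5)*(a^3 + 4*a^2 - 4*a - 16) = (a - 5)*(a - 2)*(a^2 + 6*a + 8) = (a - 5)*(a - 2)*(a + 4)*(a + 2)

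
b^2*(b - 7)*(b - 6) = b^4 - 13*b^3 + 42*b^2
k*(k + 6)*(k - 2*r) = k^3 - 2*k^2*r + 6*k^2 - 12*k*r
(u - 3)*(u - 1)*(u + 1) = u^3 - 3*u^2 - u + 3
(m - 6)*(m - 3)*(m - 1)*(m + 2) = m^4 - 8*m^3 + 7*m^2 + 36*m - 36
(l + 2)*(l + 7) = l^2 + 9*l + 14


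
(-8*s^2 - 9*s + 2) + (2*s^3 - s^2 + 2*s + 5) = 2*s^3 - 9*s^2 - 7*s + 7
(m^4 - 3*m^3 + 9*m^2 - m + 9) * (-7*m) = -7*m^5 + 21*m^4 - 63*m^3 + 7*m^2 - 63*m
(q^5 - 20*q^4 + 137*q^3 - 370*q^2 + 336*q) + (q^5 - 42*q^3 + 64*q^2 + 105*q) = 2*q^5 - 20*q^4 + 95*q^3 - 306*q^2 + 441*q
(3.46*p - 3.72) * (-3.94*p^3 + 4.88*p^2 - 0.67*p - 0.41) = -13.6324*p^4 + 31.5416*p^3 - 20.4718*p^2 + 1.0738*p + 1.5252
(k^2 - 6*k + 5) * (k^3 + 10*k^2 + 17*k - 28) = k^5 + 4*k^4 - 38*k^3 - 80*k^2 + 253*k - 140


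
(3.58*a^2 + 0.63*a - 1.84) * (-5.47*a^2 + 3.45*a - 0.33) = -19.5826*a^4 + 8.9049*a^3 + 11.0569*a^2 - 6.5559*a + 0.6072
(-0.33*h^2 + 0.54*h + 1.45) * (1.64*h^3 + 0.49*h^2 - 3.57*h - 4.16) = -0.5412*h^5 + 0.7239*h^4 + 3.8207*h^3 + 0.1555*h^2 - 7.4229*h - 6.032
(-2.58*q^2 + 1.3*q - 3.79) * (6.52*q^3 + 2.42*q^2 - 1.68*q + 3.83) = -16.8216*q^5 + 2.2324*q^4 - 17.2304*q^3 - 21.2372*q^2 + 11.3462*q - 14.5157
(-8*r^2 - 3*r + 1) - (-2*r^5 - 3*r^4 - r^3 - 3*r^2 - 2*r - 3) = 2*r^5 + 3*r^4 + r^3 - 5*r^2 - r + 4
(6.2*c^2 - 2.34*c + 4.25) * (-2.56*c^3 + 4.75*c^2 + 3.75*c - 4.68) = -15.872*c^5 + 35.4404*c^4 + 1.255*c^3 - 17.6035*c^2 + 26.8887*c - 19.89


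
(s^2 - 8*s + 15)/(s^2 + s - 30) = (s - 3)/(s + 6)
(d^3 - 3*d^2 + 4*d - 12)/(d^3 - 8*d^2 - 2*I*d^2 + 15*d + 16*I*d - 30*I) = (d + 2*I)/(d - 5)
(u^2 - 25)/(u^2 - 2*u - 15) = (u + 5)/(u + 3)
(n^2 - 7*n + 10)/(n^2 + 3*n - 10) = (n - 5)/(n + 5)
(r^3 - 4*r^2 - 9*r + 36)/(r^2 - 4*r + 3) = (r^2 - r - 12)/(r - 1)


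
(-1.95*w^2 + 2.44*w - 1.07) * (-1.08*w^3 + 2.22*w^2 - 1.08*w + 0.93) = 2.106*w^5 - 6.9642*w^4 + 8.6784*w^3 - 6.8241*w^2 + 3.4248*w - 0.9951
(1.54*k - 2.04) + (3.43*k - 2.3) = 4.97*k - 4.34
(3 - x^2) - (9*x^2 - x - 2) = -10*x^2 + x + 5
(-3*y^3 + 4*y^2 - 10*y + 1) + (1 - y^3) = -4*y^3 + 4*y^2 - 10*y + 2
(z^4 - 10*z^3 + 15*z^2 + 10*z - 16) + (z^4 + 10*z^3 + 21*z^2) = 2*z^4 + 36*z^2 + 10*z - 16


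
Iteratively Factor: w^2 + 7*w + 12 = (w + 3)*(w + 4)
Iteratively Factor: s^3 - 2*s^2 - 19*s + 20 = (s + 4)*(s^2 - 6*s + 5) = (s - 1)*(s + 4)*(s - 5)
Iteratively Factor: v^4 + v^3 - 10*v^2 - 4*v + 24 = (v + 3)*(v^3 - 2*v^2 - 4*v + 8) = (v - 2)*(v + 3)*(v^2 - 4) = (v - 2)^2*(v + 3)*(v + 2)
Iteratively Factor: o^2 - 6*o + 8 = (o - 4)*(o - 2)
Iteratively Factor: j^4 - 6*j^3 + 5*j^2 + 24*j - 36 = (j - 3)*(j^3 - 3*j^2 - 4*j + 12) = (j - 3)^2*(j^2 - 4) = (j - 3)^2*(j - 2)*(j + 2)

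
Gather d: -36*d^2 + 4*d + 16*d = -36*d^2 + 20*d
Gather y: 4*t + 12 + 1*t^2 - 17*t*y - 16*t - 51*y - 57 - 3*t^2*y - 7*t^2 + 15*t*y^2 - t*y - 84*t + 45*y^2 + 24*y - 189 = -6*t^2 - 96*t + y^2*(15*t + 45) + y*(-3*t^2 - 18*t - 27) - 234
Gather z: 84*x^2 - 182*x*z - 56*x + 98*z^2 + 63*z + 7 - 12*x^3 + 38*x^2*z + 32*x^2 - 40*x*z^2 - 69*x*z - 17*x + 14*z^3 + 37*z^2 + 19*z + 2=-12*x^3 + 116*x^2 - 73*x + 14*z^3 + z^2*(135 - 40*x) + z*(38*x^2 - 251*x + 82) + 9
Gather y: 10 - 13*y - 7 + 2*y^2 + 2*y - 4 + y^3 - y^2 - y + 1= y^3 + y^2 - 12*y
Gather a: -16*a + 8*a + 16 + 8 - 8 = 16 - 8*a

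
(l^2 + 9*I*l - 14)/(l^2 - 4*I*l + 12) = (l + 7*I)/(l - 6*I)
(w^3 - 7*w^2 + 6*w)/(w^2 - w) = w - 6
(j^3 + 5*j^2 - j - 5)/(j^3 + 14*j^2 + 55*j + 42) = (j^2 + 4*j - 5)/(j^2 + 13*j + 42)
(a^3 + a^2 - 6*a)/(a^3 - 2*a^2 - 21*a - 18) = a*(a - 2)/(a^2 - 5*a - 6)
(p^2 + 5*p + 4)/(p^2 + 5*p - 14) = (p^2 + 5*p + 4)/(p^2 + 5*p - 14)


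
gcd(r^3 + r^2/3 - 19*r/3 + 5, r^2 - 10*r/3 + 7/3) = r - 1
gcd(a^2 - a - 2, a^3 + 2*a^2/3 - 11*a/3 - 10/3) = a^2 - a - 2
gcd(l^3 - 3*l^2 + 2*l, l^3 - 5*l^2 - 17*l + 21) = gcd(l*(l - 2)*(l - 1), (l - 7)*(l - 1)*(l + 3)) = l - 1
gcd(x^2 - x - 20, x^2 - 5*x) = x - 5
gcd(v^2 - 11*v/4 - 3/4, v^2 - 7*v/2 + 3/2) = v - 3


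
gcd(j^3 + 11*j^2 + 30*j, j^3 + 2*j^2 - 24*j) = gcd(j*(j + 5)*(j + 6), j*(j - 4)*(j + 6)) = j^2 + 6*j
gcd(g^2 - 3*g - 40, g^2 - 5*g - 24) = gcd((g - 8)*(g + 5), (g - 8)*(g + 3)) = g - 8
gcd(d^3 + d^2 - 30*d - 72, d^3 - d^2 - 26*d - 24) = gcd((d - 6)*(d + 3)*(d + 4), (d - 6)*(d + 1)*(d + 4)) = d^2 - 2*d - 24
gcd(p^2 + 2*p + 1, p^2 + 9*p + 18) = 1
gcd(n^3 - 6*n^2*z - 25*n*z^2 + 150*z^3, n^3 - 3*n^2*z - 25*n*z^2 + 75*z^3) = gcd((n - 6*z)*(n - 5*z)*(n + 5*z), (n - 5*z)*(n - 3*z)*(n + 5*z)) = -n^2 + 25*z^2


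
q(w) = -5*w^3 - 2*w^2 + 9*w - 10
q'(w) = -15*w^2 - 4*w + 9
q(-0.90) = -16.08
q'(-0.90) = 0.45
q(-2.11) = 9.08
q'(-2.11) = -49.34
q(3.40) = -199.04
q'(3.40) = -178.00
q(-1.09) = -15.71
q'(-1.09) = -4.46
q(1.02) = -8.21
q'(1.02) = -10.69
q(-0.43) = -13.84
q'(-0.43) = 7.95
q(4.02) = -330.96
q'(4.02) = -249.49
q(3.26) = -175.15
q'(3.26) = -163.45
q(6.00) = -1108.00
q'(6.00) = -555.00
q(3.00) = -136.00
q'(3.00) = -138.00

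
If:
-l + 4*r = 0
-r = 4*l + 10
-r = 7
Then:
No Solution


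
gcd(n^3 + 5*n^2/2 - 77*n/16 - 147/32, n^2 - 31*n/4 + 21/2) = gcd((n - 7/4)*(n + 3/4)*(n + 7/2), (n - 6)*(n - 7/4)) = n - 7/4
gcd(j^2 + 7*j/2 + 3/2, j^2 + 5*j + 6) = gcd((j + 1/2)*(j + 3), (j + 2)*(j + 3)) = j + 3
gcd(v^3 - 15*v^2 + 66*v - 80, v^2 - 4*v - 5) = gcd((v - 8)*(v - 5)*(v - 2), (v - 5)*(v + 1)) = v - 5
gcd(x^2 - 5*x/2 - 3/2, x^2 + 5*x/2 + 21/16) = 1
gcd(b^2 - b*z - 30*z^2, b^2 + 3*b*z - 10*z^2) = b + 5*z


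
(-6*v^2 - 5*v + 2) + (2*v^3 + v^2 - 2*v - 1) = 2*v^3 - 5*v^2 - 7*v + 1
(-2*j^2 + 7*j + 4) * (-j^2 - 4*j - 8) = 2*j^4 + j^3 - 16*j^2 - 72*j - 32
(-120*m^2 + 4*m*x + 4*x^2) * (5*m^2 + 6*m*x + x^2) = -600*m^4 - 700*m^3*x - 76*m^2*x^2 + 28*m*x^3 + 4*x^4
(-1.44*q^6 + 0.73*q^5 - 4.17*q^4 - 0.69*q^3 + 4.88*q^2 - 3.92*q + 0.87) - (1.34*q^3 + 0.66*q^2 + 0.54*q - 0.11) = -1.44*q^6 + 0.73*q^5 - 4.17*q^4 - 2.03*q^3 + 4.22*q^2 - 4.46*q + 0.98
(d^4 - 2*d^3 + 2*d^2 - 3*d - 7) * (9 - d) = -d^5 + 11*d^4 - 20*d^3 + 21*d^2 - 20*d - 63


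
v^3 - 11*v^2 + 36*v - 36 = (v - 6)*(v - 3)*(v - 2)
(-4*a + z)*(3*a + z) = -12*a^2 - a*z + z^2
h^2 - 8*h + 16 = (h - 4)^2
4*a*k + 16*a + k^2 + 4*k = (4*a + k)*(k + 4)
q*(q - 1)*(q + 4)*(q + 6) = q^4 + 9*q^3 + 14*q^2 - 24*q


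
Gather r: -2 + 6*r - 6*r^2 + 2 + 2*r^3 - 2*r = 2*r^3 - 6*r^2 + 4*r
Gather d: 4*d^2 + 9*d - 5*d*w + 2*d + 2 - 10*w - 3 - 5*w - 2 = 4*d^2 + d*(11 - 5*w) - 15*w - 3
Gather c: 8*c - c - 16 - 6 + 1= 7*c - 21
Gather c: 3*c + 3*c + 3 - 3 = 6*c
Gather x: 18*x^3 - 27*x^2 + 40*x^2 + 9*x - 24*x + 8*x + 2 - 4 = 18*x^3 + 13*x^2 - 7*x - 2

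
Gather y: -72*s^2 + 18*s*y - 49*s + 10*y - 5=-72*s^2 - 49*s + y*(18*s + 10) - 5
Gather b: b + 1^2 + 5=b + 6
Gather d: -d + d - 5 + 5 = 0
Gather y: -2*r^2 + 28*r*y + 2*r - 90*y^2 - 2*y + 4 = -2*r^2 + 2*r - 90*y^2 + y*(28*r - 2) + 4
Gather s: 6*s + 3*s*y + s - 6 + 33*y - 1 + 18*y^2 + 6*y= s*(3*y + 7) + 18*y^2 + 39*y - 7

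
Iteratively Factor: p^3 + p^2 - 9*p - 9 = (p - 3)*(p^2 + 4*p + 3) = (p - 3)*(p + 3)*(p + 1)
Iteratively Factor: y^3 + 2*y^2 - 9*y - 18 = (y - 3)*(y^2 + 5*y + 6) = (y - 3)*(y + 2)*(y + 3)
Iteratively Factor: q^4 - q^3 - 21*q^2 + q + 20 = (q + 4)*(q^3 - 5*q^2 - q + 5) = (q - 1)*(q + 4)*(q^2 - 4*q - 5) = (q - 1)*(q + 1)*(q + 4)*(q - 5)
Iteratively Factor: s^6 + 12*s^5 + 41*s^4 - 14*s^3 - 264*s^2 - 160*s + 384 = (s + 4)*(s^5 + 8*s^4 + 9*s^3 - 50*s^2 - 64*s + 96) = (s + 4)^2*(s^4 + 4*s^3 - 7*s^2 - 22*s + 24) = (s + 4)^3*(s^3 - 7*s + 6) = (s - 2)*(s + 4)^3*(s^2 + 2*s - 3) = (s - 2)*(s + 3)*(s + 4)^3*(s - 1)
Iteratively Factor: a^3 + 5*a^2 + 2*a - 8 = (a - 1)*(a^2 + 6*a + 8) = (a - 1)*(a + 4)*(a + 2)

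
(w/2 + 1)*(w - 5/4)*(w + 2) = w^3/2 + 11*w^2/8 - w/2 - 5/2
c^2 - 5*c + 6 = (c - 3)*(c - 2)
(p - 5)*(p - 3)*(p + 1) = p^3 - 7*p^2 + 7*p + 15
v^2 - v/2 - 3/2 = (v - 3/2)*(v + 1)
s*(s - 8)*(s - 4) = s^3 - 12*s^2 + 32*s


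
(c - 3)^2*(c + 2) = c^3 - 4*c^2 - 3*c + 18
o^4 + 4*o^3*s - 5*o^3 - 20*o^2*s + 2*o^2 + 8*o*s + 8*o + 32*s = (o - 4)*(o - 2)*(o + 1)*(o + 4*s)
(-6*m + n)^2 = 36*m^2 - 12*m*n + n^2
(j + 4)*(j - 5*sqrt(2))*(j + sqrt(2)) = j^3 - 4*sqrt(2)*j^2 + 4*j^2 - 16*sqrt(2)*j - 10*j - 40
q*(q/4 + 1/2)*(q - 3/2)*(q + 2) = q^4/4 + 5*q^3/8 - q^2/2 - 3*q/2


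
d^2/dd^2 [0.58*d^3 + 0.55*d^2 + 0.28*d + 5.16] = 3.48*d + 1.1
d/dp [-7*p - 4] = -7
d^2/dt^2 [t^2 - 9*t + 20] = 2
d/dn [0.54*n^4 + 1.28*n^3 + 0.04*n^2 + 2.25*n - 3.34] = 2.16*n^3 + 3.84*n^2 + 0.08*n + 2.25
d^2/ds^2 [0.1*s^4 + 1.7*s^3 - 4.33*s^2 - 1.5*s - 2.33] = 1.2*s^2 + 10.2*s - 8.66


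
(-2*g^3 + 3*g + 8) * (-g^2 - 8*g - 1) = 2*g^5 + 16*g^4 - g^3 - 32*g^2 - 67*g - 8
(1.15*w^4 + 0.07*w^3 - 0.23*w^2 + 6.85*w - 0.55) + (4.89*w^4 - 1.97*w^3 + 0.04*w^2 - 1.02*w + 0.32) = 6.04*w^4 - 1.9*w^3 - 0.19*w^2 + 5.83*w - 0.23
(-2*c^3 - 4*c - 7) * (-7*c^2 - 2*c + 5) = 14*c^5 + 4*c^4 + 18*c^3 + 57*c^2 - 6*c - 35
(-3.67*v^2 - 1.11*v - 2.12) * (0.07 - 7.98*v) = 29.2866*v^3 + 8.6009*v^2 + 16.8399*v - 0.1484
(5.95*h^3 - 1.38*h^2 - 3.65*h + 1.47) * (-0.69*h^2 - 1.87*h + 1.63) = -4.1055*h^5 - 10.1743*h^4 + 14.7976*h^3 + 3.5618*h^2 - 8.6984*h + 2.3961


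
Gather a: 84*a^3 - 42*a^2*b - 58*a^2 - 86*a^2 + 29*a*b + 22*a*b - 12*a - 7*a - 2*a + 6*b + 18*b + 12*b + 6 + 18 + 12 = 84*a^3 + a^2*(-42*b - 144) + a*(51*b - 21) + 36*b + 36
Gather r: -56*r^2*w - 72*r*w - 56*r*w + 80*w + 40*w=-56*r^2*w - 128*r*w + 120*w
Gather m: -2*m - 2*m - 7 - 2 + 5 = -4*m - 4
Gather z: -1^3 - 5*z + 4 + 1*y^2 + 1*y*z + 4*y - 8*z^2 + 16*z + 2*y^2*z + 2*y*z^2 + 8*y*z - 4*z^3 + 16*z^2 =y^2 + 4*y - 4*z^3 + z^2*(2*y + 8) + z*(2*y^2 + 9*y + 11) + 3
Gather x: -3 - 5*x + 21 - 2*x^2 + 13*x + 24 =-2*x^2 + 8*x + 42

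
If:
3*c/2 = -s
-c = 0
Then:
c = 0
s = 0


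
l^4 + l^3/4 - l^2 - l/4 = l*(l - 1)*(l + 1/4)*(l + 1)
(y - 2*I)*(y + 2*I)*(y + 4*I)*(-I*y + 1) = -I*y^4 + 5*y^3 + 20*y + 16*I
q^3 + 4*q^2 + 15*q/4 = q*(q + 3/2)*(q + 5/2)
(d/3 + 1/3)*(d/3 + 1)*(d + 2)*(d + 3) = d^4/9 + d^3 + 29*d^2/9 + 13*d/3 + 2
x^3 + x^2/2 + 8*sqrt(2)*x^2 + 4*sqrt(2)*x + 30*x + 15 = (x + 1/2)*(x + 3*sqrt(2))*(x + 5*sqrt(2))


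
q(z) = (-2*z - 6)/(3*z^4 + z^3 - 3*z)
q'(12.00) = 0.00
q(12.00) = 0.00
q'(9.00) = 0.00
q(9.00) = 0.00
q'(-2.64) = -0.02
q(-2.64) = -0.01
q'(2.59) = 0.11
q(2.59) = -0.08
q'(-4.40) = 0.00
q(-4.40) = 0.00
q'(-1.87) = -0.18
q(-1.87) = -0.06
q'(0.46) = -4.54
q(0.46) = 6.03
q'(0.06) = -554.61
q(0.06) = 34.05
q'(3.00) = 0.05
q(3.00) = -0.05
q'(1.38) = 3.21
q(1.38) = -0.94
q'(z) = (-2*z - 6)*(-12*z^3 - 3*z^2 + 3)/(3*z^4 + z^3 - 3*z)^2 - 2/(3*z^4 + z^3 - 3*z)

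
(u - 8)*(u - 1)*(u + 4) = u^3 - 5*u^2 - 28*u + 32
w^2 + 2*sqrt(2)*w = w*(w + 2*sqrt(2))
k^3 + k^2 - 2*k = k*(k - 1)*(k + 2)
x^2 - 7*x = x*(x - 7)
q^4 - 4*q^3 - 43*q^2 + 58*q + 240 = (q - 8)*(q - 3)*(q + 2)*(q + 5)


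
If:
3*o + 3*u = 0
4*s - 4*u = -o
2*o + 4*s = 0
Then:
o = 0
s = 0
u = 0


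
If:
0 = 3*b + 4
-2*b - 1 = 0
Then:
No Solution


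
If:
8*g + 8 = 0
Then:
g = -1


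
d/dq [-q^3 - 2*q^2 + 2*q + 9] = -3*q^2 - 4*q + 2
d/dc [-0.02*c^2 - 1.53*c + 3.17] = -0.04*c - 1.53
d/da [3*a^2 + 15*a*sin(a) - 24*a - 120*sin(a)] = 15*a*cos(a) + 6*a + 15*sin(a) - 120*cos(a) - 24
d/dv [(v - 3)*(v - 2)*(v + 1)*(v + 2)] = 4*v^3 - 6*v^2 - 14*v + 8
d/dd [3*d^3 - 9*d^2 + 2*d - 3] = 9*d^2 - 18*d + 2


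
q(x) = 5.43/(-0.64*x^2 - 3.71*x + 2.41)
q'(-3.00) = -0.01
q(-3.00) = 0.70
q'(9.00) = 0.01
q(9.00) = -0.07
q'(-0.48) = 1.03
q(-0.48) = 1.34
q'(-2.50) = 0.05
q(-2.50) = 0.71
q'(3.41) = 0.14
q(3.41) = -0.31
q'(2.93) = 0.21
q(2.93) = -0.39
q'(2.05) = 0.55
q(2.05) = -0.69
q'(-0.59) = 0.84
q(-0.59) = 1.24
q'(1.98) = 0.61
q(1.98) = -0.73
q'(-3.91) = -0.14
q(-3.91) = 0.76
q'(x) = 5.43*(1.28*x + 3.71)/(-0.64*x^2 - 3.71*x + 2.41)^2 = (6.9504*x + 20.1453)/(0.64*x^2 + 3.71*x - 2.41)^2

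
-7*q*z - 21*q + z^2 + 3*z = (-7*q + z)*(z + 3)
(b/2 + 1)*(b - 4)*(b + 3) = b^3/2 + b^2/2 - 7*b - 12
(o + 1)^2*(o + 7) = o^3 + 9*o^2 + 15*o + 7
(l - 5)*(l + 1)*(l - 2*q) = l^3 - 2*l^2*q - 4*l^2 + 8*l*q - 5*l + 10*q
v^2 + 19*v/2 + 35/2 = (v + 5/2)*(v + 7)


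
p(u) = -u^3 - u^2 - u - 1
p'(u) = -3*u^2 - 2*u - 1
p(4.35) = -106.59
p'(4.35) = -66.47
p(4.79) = -138.64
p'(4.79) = -79.41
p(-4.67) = 83.71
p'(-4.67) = -57.09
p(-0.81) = -0.31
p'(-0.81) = -1.35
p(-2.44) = 10.01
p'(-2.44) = -13.98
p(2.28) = -20.33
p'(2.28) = -21.16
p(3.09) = -43.14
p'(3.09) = -35.82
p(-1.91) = 4.23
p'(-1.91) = -8.12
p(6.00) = -259.00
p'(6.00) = -121.00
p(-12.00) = 1595.00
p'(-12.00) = -409.00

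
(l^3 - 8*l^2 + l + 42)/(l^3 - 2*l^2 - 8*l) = (l^2 - 10*l + 21)/(l*(l - 4))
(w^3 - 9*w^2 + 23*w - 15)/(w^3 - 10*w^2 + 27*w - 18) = (w - 5)/(w - 6)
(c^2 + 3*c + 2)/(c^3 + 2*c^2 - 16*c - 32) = (c + 1)/(c^2 - 16)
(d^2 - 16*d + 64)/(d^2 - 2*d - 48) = (d - 8)/(d + 6)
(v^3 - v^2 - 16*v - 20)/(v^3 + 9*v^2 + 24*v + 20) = (v - 5)/(v + 5)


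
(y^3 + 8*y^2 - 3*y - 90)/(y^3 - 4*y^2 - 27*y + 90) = (y + 6)/(y - 6)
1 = 1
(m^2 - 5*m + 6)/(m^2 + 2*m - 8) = (m - 3)/(m + 4)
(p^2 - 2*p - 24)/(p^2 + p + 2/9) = 9*(p^2 - 2*p - 24)/(9*p^2 + 9*p + 2)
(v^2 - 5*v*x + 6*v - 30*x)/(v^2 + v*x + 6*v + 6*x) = (v - 5*x)/(v + x)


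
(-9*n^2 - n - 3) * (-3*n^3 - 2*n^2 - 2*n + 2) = 27*n^5 + 21*n^4 + 29*n^3 - 10*n^2 + 4*n - 6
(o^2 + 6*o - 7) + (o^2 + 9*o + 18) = 2*o^2 + 15*o + 11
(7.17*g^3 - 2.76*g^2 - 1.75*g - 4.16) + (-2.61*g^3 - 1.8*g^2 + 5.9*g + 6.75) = 4.56*g^3 - 4.56*g^2 + 4.15*g + 2.59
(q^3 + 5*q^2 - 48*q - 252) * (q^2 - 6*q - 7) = q^5 - q^4 - 85*q^3 + q^2 + 1848*q + 1764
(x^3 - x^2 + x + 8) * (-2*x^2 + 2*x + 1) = -2*x^5 + 4*x^4 - 3*x^3 - 15*x^2 + 17*x + 8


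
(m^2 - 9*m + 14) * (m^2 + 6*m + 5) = m^4 - 3*m^3 - 35*m^2 + 39*m + 70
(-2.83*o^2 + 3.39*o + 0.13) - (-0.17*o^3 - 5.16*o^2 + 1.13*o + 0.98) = 0.17*o^3 + 2.33*o^2 + 2.26*o - 0.85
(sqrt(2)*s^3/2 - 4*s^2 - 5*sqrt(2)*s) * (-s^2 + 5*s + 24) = -sqrt(2)*s^5/2 + 5*sqrt(2)*s^4/2 + 4*s^4 - 20*s^3 + 17*sqrt(2)*s^3 - 96*s^2 - 25*sqrt(2)*s^2 - 120*sqrt(2)*s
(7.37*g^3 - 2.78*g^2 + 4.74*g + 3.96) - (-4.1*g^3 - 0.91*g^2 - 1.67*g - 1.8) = 11.47*g^3 - 1.87*g^2 + 6.41*g + 5.76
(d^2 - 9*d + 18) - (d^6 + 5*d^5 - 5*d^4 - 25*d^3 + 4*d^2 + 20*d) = -d^6 - 5*d^5 + 5*d^4 + 25*d^3 - 3*d^2 - 29*d + 18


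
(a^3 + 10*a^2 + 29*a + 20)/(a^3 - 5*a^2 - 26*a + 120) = (a^2 + 5*a + 4)/(a^2 - 10*a + 24)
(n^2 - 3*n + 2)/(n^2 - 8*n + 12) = (n - 1)/(n - 6)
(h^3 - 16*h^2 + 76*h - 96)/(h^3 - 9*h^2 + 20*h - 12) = (h - 8)/(h - 1)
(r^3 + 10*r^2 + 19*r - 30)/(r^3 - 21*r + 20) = (r + 6)/(r - 4)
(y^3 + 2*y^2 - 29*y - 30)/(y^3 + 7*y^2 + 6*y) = (y - 5)/y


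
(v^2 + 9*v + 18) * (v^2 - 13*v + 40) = v^4 - 4*v^3 - 59*v^2 + 126*v + 720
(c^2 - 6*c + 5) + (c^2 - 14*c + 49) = 2*c^2 - 20*c + 54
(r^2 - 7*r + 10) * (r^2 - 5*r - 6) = r^4 - 12*r^3 + 39*r^2 - 8*r - 60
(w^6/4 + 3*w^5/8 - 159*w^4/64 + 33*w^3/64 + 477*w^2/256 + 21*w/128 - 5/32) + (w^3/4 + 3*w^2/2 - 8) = w^6/4 + 3*w^5/8 - 159*w^4/64 + 49*w^3/64 + 861*w^2/256 + 21*w/128 - 261/32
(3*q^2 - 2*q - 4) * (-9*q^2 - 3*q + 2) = -27*q^4 + 9*q^3 + 48*q^2 + 8*q - 8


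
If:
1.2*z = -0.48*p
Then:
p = -2.5*z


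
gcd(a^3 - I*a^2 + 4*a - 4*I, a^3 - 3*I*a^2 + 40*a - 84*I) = a - 2*I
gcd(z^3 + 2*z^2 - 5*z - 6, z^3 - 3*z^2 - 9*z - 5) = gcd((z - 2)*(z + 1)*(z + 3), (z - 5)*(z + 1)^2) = z + 1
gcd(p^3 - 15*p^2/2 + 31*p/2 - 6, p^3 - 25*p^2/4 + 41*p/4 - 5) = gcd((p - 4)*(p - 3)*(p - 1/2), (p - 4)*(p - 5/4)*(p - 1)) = p - 4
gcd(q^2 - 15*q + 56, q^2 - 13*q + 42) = q - 7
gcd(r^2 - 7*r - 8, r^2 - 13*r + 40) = r - 8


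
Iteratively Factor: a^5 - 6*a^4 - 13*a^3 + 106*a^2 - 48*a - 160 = (a - 4)*(a^4 - 2*a^3 - 21*a^2 + 22*a + 40) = (a - 4)*(a + 1)*(a^3 - 3*a^2 - 18*a + 40) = (a - 5)*(a - 4)*(a + 1)*(a^2 + 2*a - 8) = (a - 5)*(a - 4)*(a + 1)*(a + 4)*(a - 2)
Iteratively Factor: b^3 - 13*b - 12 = (b + 3)*(b^2 - 3*b - 4) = (b - 4)*(b + 3)*(b + 1)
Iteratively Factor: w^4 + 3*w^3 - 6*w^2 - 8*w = (w)*(w^3 + 3*w^2 - 6*w - 8) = w*(w + 4)*(w^2 - w - 2) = w*(w + 1)*(w + 4)*(w - 2)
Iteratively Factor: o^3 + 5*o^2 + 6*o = (o + 3)*(o^2 + 2*o) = o*(o + 3)*(o + 2)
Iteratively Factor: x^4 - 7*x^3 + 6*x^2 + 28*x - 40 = (x - 2)*(x^3 - 5*x^2 - 4*x + 20) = (x - 2)*(x + 2)*(x^2 - 7*x + 10) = (x - 5)*(x - 2)*(x + 2)*(x - 2)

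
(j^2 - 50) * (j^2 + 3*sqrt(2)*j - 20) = j^4 + 3*sqrt(2)*j^3 - 70*j^2 - 150*sqrt(2)*j + 1000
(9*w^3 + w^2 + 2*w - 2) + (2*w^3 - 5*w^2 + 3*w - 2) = 11*w^3 - 4*w^2 + 5*w - 4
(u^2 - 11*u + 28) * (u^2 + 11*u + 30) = u^4 - 63*u^2 - 22*u + 840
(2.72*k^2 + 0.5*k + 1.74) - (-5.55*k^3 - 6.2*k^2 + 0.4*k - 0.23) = 5.55*k^3 + 8.92*k^2 + 0.1*k + 1.97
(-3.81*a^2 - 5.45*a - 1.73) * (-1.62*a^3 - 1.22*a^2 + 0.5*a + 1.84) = 6.1722*a^5 + 13.4772*a^4 + 7.5466*a^3 - 7.6248*a^2 - 10.893*a - 3.1832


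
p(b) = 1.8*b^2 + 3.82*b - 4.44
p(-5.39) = 27.26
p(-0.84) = -6.38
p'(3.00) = 14.62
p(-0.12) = -4.87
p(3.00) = 23.22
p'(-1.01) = 0.18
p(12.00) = 300.60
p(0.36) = -2.83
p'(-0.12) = 3.39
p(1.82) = 8.47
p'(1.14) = 7.92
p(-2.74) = -1.39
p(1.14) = 2.25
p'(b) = 3.6*b + 3.82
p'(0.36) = 5.12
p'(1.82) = 10.37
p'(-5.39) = -15.58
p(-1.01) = -6.46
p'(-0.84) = 0.80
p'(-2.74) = -6.04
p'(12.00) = 47.02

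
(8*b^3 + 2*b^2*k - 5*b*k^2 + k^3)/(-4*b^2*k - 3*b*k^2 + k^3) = (-2*b + k)/k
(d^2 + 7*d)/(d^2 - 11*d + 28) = d*(d + 7)/(d^2 - 11*d + 28)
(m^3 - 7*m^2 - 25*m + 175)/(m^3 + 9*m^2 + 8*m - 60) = (m^2 - 12*m + 35)/(m^2 + 4*m - 12)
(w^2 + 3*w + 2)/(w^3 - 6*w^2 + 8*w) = (w^2 + 3*w + 2)/(w*(w^2 - 6*w + 8))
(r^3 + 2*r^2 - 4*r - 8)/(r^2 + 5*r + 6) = (r^2 - 4)/(r + 3)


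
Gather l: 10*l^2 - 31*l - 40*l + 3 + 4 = 10*l^2 - 71*l + 7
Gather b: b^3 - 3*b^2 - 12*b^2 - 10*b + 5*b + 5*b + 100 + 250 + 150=b^3 - 15*b^2 + 500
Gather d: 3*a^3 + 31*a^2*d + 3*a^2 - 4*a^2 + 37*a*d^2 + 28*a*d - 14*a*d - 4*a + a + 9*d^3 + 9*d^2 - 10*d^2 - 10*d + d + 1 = 3*a^3 - a^2 - 3*a + 9*d^3 + d^2*(37*a - 1) + d*(31*a^2 + 14*a - 9) + 1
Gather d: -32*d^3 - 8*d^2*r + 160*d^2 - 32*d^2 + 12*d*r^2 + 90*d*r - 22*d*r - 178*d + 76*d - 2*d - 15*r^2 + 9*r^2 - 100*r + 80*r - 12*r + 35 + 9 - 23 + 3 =-32*d^3 + d^2*(128 - 8*r) + d*(12*r^2 + 68*r - 104) - 6*r^2 - 32*r + 24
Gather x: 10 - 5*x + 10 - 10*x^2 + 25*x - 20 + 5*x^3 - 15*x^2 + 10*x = 5*x^3 - 25*x^2 + 30*x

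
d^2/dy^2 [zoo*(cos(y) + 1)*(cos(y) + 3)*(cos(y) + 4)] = zoo*cos(y) + zoo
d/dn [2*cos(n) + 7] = -2*sin(n)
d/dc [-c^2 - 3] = -2*c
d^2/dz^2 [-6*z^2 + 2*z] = -12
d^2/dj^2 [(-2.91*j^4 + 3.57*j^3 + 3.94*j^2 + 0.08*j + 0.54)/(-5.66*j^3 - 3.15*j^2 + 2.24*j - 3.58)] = (-2.27373675443232e-13*j^7 + 6.39576999999827*j^6 - 763.934664*j^5 + 636.696084*j^4 + 575.754228*j^3 + 914.289636*j^2 - 180.601416*j - 95.516152)/(181.321496*j^9 + 302.73642*j^8 - 46.795182*j^7 + 135.696459*j^6 + 401.486568*j^5 - 118.348062*j^4 + 54.820168*j^3 + 175.004004*j^2 - 86.126208*j + 45.882712)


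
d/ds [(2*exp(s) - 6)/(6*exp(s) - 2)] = 8*exp(s)/(3*exp(s) - 1)^2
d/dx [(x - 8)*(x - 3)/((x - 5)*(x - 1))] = (5*x^2 - 38*x + 89)/(x^4 - 12*x^3 + 46*x^2 - 60*x + 25)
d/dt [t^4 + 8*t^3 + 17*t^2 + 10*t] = 4*t^3 + 24*t^2 + 34*t + 10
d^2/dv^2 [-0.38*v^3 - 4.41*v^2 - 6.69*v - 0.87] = -2.28*v - 8.82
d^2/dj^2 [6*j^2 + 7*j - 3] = 12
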